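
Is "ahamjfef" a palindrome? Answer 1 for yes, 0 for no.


Input: ahamjfef
Reversed: fefjmaha
  Compare pos 0 ('a') with pos 7 ('f'): MISMATCH
  Compare pos 1 ('h') with pos 6 ('e'): MISMATCH
  Compare pos 2 ('a') with pos 5 ('f'): MISMATCH
  Compare pos 3 ('m') with pos 4 ('j'): MISMATCH
Result: not a palindrome

0


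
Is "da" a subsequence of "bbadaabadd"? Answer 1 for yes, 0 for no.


Check if "da" is a subsequence of "bbadaabadd"
Greedy scan:
  Position 0 ('b'): no match needed
  Position 1 ('b'): no match needed
  Position 2 ('a'): no match needed
  Position 3 ('d'): matches sub[0] = 'd'
  Position 4 ('a'): matches sub[1] = 'a'
  Position 5 ('a'): no match needed
  Position 6 ('b'): no match needed
  Position 7 ('a'): no match needed
  Position 8 ('d'): no match needed
  Position 9 ('d'): no match needed
All 2 characters matched => is a subsequence

1


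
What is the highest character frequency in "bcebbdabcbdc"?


Input: bcebbdabcbdc
Character counts:
  'a': 1
  'b': 5
  'c': 3
  'd': 2
  'e': 1
Maximum frequency: 5

5


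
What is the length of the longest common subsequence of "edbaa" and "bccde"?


LCS of "edbaa" and "bccde"
DP table:
           b    c    c    d    e
      0    0    0    0    0    0
  e   0    0    0    0    0    1
  d   0    0    0    0    1    1
  b   0    1    1    1    1    1
  a   0    1    1    1    1    1
  a   0    1    1    1    1    1
LCS length = dp[5][5] = 1

1


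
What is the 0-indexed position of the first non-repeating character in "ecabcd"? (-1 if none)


Input: ecabcd
Character frequencies:
  'a': 1
  'b': 1
  'c': 2
  'd': 1
  'e': 1
Scanning left to right for freq == 1:
  Position 0 ('e'): unique! => answer = 0

0


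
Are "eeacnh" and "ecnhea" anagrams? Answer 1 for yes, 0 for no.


Strings: "eeacnh", "ecnhea"
Sorted first:  aceehn
Sorted second: aceehn
Sorted forms match => anagrams

1


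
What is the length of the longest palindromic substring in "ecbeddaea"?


Input: "ecbeddaea"
Checking substrings for palindromes:
  [6:9] "aea" (len 3) => palindrome
  [4:6] "dd" (len 2) => palindrome
Longest palindromic substring: "aea" with length 3

3


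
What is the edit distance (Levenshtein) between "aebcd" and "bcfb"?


Computing edit distance: "aebcd" -> "bcfb"
DP table:
           b    c    f    b
      0    1    2    3    4
  a   1    1    2    3    4
  e   2    2    2    3    4
  b   3    2    3    3    3
  c   4    3    2    3    4
  d   5    4    3    3    4
Edit distance = dp[5][4] = 4

4


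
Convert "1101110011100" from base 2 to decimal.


Input: "1101110011100" in base 2
Positional expansion:
  Digit '1' (value 1) x 2^12 = 4096
  Digit '1' (value 1) x 2^11 = 2048
  Digit '0' (value 0) x 2^10 = 0
  Digit '1' (value 1) x 2^9 = 512
  Digit '1' (value 1) x 2^8 = 256
  Digit '1' (value 1) x 2^7 = 128
  Digit '0' (value 0) x 2^6 = 0
  Digit '0' (value 0) x 2^5 = 0
  Digit '1' (value 1) x 2^4 = 16
  Digit '1' (value 1) x 2^3 = 8
  Digit '1' (value 1) x 2^2 = 4
  Digit '0' (value 0) x 2^1 = 0
  Digit '0' (value 0) x 2^0 = 0
Sum = 7068

7068


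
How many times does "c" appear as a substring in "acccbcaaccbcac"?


Searching for "c" in "acccbcaaccbcac"
Scanning each position:
  Position 0: "a" => no
  Position 1: "c" => MATCH
  Position 2: "c" => MATCH
  Position 3: "c" => MATCH
  Position 4: "b" => no
  Position 5: "c" => MATCH
  Position 6: "a" => no
  Position 7: "a" => no
  Position 8: "c" => MATCH
  Position 9: "c" => MATCH
  Position 10: "b" => no
  Position 11: "c" => MATCH
  Position 12: "a" => no
  Position 13: "c" => MATCH
Total occurrences: 8

8


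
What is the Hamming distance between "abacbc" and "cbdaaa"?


Comparing "abacbc" and "cbdaaa" position by position:
  Position 0: 'a' vs 'c' => differ
  Position 1: 'b' vs 'b' => same
  Position 2: 'a' vs 'd' => differ
  Position 3: 'c' vs 'a' => differ
  Position 4: 'b' vs 'a' => differ
  Position 5: 'c' vs 'a' => differ
Total differences (Hamming distance): 5

5


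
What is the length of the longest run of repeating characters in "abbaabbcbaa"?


Input: "abbaabbcbaa"
Scanning for longest run:
  Position 1 ('b'): new char, reset run to 1
  Position 2 ('b'): continues run of 'b', length=2
  Position 3 ('a'): new char, reset run to 1
  Position 4 ('a'): continues run of 'a', length=2
  Position 5 ('b'): new char, reset run to 1
  Position 6 ('b'): continues run of 'b', length=2
  Position 7 ('c'): new char, reset run to 1
  Position 8 ('b'): new char, reset run to 1
  Position 9 ('a'): new char, reset run to 1
  Position 10 ('a'): continues run of 'a', length=2
Longest run: 'b' with length 2

2


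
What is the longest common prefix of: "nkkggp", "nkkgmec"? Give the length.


Words: nkkggp, nkkgmec
  Position 0: all 'n' => match
  Position 1: all 'k' => match
  Position 2: all 'k' => match
  Position 3: all 'g' => match
  Position 4: ('g', 'm') => mismatch, stop
LCP = "nkkg" (length 4)

4


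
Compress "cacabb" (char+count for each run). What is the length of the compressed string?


Input: cacabb
Runs:
  'c' x 1 => "c1"
  'a' x 1 => "a1"
  'c' x 1 => "c1"
  'a' x 1 => "a1"
  'b' x 2 => "b2"
Compressed: "c1a1c1a1b2"
Compressed length: 10

10


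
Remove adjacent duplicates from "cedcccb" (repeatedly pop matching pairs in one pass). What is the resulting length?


Input: cedcccb
Stack-based adjacent duplicate removal:
  Read 'c': push. Stack: c
  Read 'e': push. Stack: ce
  Read 'd': push. Stack: ced
  Read 'c': push. Stack: cedc
  Read 'c': matches stack top 'c' => pop. Stack: ced
  Read 'c': push. Stack: cedc
  Read 'b': push. Stack: cedcb
Final stack: "cedcb" (length 5)

5


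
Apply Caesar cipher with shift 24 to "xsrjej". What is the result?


Caesar cipher: shift "xsrjej" by 24
  'x' (pos 23) + 24 = pos 21 = 'v'
  's' (pos 18) + 24 = pos 16 = 'q'
  'r' (pos 17) + 24 = pos 15 = 'p'
  'j' (pos 9) + 24 = pos 7 = 'h'
  'e' (pos 4) + 24 = pos 2 = 'c'
  'j' (pos 9) + 24 = pos 7 = 'h'
Result: vqphch

vqphch


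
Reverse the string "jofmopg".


Input: jofmopg
Reading characters right to left:
  Position 6: 'g'
  Position 5: 'p'
  Position 4: 'o'
  Position 3: 'm'
  Position 2: 'f'
  Position 1: 'o'
  Position 0: 'j'
Reversed: gpomfoj

gpomfoj


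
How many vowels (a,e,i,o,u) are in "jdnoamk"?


Input: jdnoamk
Checking each character:
  'j' at position 0: consonant
  'd' at position 1: consonant
  'n' at position 2: consonant
  'o' at position 3: vowel (running total: 1)
  'a' at position 4: vowel (running total: 2)
  'm' at position 5: consonant
  'k' at position 6: consonant
Total vowels: 2

2


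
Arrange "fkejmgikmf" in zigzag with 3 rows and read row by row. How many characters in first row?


Zigzag "fkejmgikmf" into 3 rows:
Placing characters:
  'f' => row 0
  'k' => row 1
  'e' => row 2
  'j' => row 1
  'm' => row 0
  'g' => row 1
  'i' => row 2
  'k' => row 1
  'm' => row 0
  'f' => row 1
Rows:
  Row 0: "fmm"
  Row 1: "kjgkf"
  Row 2: "ei"
First row length: 3

3


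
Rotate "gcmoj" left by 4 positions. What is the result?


Input: "gcmoj", rotate left by 4
First 4 characters: "gcmo"
Remaining characters: "j"
Concatenate remaining + first: "j" + "gcmo" = "jgcmo"

jgcmo


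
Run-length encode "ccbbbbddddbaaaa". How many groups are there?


Input: ccbbbbddddbaaaa
Scanning for consecutive runs:
  Group 1: 'c' x 2 (positions 0-1)
  Group 2: 'b' x 4 (positions 2-5)
  Group 3: 'd' x 4 (positions 6-9)
  Group 4: 'b' x 1 (positions 10-10)
  Group 5: 'a' x 4 (positions 11-14)
Total groups: 5

5


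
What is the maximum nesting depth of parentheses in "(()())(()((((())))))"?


Input: "(()())(()((((())))))"
Tracking depth:
  Position 0 '(': depth becomes 1
  Position 1 '(': depth becomes 2
  Position 2 ')': depth becomes 1
  Position 3 '(': depth becomes 2
  Position 4 ')': depth becomes 1
  Position 5 ')': depth becomes 0
  Position 6 '(': depth becomes 1
  Position 7 '(': depth becomes 2
  Position 8 ')': depth becomes 1
  Position 9 '(': depth becomes 2
  Position 10 '(': depth becomes 3
  Position 11 '(': depth becomes 4
  Position 12 '(': depth becomes 5
  Position 13 '(': depth becomes 6
  Position 14 ')': depth becomes 5
  Position 15 ')': depth becomes 4
  Position 16 ')': depth becomes 3
  Position 17 ')': depth becomes 2
  Position 18 ')': depth becomes 1
  Position 19 ')': depth becomes 0
Maximum depth reached: 6

6


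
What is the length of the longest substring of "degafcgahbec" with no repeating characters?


Input: "degafcgahbec"
Sliding window (track last position of each char):
  Position 0 ('d'): window [0,0] length 1 -- new best
  Position 1 ('e'): window [0,1] length 2 -- new best
  Position 2 ('g'): window [0,2] length 3 -- new best
  Position 3 ('a'): window [0,3] length 4 -- new best
  Position 4 ('f'): window [0,4] length 5 -- new best
  Position 5 ('c'): window [0,5] length 6 -- new best
  Position 6 ('g'): repeat (last at 2), move window start to 3
  Position 6 ('g'): window [3,6] length 4
  Position 7 ('a'): repeat (last at 3), move window start to 4
  Position 7 ('a'): window [4,7] length 4
  Position 8 ('h'): window [4,8] length 5
  Position 9 ('b'): window [4,9] length 6
  Position 10 ('e'): window [4,10] length 7 -- new best
  Position 11 ('c'): repeat (last at 5), move window start to 6
  Position 11 ('c'): window [6,11] length 6
Longest substring with no repeats: "fcgahbe" with length 7

7


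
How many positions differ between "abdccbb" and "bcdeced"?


Comparing "abdccbb" and "bcdeced" position by position:
  Position 0: 'a' vs 'b' => DIFFER
  Position 1: 'b' vs 'c' => DIFFER
  Position 2: 'd' vs 'd' => same
  Position 3: 'c' vs 'e' => DIFFER
  Position 4: 'c' vs 'c' => same
  Position 5: 'b' vs 'e' => DIFFER
  Position 6: 'b' vs 'd' => DIFFER
Positions that differ: 5

5


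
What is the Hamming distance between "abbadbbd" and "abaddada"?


Comparing "abbadbbd" and "abaddada" position by position:
  Position 0: 'a' vs 'a' => same
  Position 1: 'b' vs 'b' => same
  Position 2: 'b' vs 'a' => differ
  Position 3: 'a' vs 'd' => differ
  Position 4: 'd' vs 'd' => same
  Position 5: 'b' vs 'a' => differ
  Position 6: 'b' vs 'd' => differ
  Position 7: 'd' vs 'a' => differ
Total differences (Hamming distance): 5

5


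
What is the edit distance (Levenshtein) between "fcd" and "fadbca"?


Computing edit distance: "fcd" -> "fadbca"
DP table:
           f    a    d    b    c    a
      0    1    2    3    4    5    6
  f   1    0    1    2    3    4    5
  c   2    1    1    2    3    3    4
  d   3    2    2    1    2    3    4
Edit distance = dp[3][6] = 4

4


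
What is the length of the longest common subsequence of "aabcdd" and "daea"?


LCS of "aabcdd" and "daea"
DP table:
           d    a    e    a
      0    0    0    0    0
  a   0    0    1    1    1
  a   0    0    1    1    2
  b   0    0    1    1    2
  c   0    0    1    1    2
  d   0    1    1    1    2
  d   0    1    1    1    2
LCS length = dp[6][4] = 2

2


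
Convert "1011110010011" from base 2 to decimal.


Input: "1011110010011" in base 2
Positional expansion:
  Digit '1' (value 1) x 2^12 = 4096
  Digit '0' (value 0) x 2^11 = 0
  Digit '1' (value 1) x 2^10 = 1024
  Digit '1' (value 1) x 2^9 = 512
  Digit '1' (value 1) x 2^8 = 256
  Digit '1' (value 1) x 2^7 = 128
  Digit '0' (value 0) x 2^6 = 0
  Digit '0' (value 0) x 2^5 = 0
  Digit '1' (value 1) x 2^4 = 16
  Digit '0' (value 0) x 2^3 = 0
  Digit '0' (value 0) x 2^2 = 0
  Digit '1' (value 1) x 2^1 = 2
  Digit '1' (value 1) x 2^0 = 1
Sum = 6035

6035


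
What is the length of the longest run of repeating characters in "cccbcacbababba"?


Input: "cccbcacbababba"
Scanning for longest run:
  Position 1 ('c'): continues run of 'c', length=2
  Position 2 ('c'): continues run of 'c', length=3
  Position 3 ('b'): new char, reset run to 1
  Position 4 ('c'): new char, reset run to 1
  Position 5 ('a'): new char, reset run to 1
  Position 6 ('c'): new char, reset run to 1
  Position 7 ('b'): new char, reset run to 1
  Position 8 ('a'): new char, reset run to 1
  Position 9 ('b'): new char, reset run to 1
  Position 10 ('a'): new char, reset run to 1
  Position 11 ('b'): new char, reset run to 1
  Position 12 ('b'): continues run of 'b', length=2
  Position 13 ('a'): new char, reset run to 1
Longest run: 'c' with length 3

3


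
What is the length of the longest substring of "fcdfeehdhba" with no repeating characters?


Input: "fcdfeehdhba"
Sliding window (track last position of each char):
  Position 0 ('f'): window [0,0] length 1 -- new best
  Position 1 ('c'): window [0,1] length 2 -- new best
  Position 2 ('d'): window [0,2] length 3 -- new best
  Position 3 ('f'): repeat (last at 0), move window start to 1
  Position 3 ('f'): window [1,3] length 3
  Position 4 ('e'): window [1,4] length 4 -- new best
  Position 5 ('e'): repeat (last at 4), move window start to 5
  Position 5 ('e'): window [5,5] length 1
  Position 6 ('h'): window [5,6] length 2
  Position 7 ('d'): window [5,7] length 3
  Position 8 ('h'): repeat (last at 6), move window start to 7
  Position 8 ('h'): window [7,8] length 2
  Position 9 ('b'): window [7,9] length 3
  Position 10 ('a'): window [7,10] length 4
Longest substring with no repeats: "cdfe" with length 4

4


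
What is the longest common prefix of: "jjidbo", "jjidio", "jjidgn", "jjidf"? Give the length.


Words: jjidbo, jjidio, jjidgn, jjidf
  Position 0: all 'j' => match
  Position 1: all 'j' => match
  Position 2: all 'i' => match
  Position 3: all 'd' => match
  Position 4: ('b', 'i', 'g', 'f') => mismatch, stop
LCP = "jjid" (length 4)

4


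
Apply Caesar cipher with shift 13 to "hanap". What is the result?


Caesar cipher: shift "hanap" by 13
  'h' (pos 7) + 13 = pos 20 = 'u'
  'a' (pos 0) + 13 = pos 13 = 'n'
  'n' (pos 13) + 13 = pos 0 = 'a'
  'a' (pos 0) + 13 = pos 13 = 'n'
  'p' (pos 15) + 13 = pos 2 = 'c'
Result: unanc

unanc


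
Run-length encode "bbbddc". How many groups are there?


Input: bbbddc
Scanning for consecutive runs:
  Group 1: 'b' x 3 (positions 0-2)
  Group 2: 'd' x 2 (positions 3-4)
  Group 3: 'c' x 1 (positions 5-5)
Total groups: 3

3


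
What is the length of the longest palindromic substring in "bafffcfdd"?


Input: "bafffcfdd"
Checking substrings for palindromes:
  [2:5] "fff" (len 3) => palindrome
  [4:7] "fcf" (len 3) => palindrome
  [2:4] "ff" (len 2) => palindrome
  [3:5] "ff" (len 2) => palindrome
  [7:9] "dd" (len 2) => palindrome
Longest palindromic substring: "fff" with length 3

3


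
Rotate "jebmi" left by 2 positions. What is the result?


Input: "jebmi", rotate left by 2
First 2 characters: "je"
Remaining characters: "bmi"
Concatenate remaining + first: "bmi" + "je" = "bmije"

bmije


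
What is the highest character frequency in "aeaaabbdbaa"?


Input: aeaaabbdbaa
Character counts:
  'a': 6
  'b': 3
  'd': 1
  'e': 1
Maximum frequency: 6

6


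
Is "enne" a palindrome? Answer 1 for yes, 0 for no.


Input: enne
Reversed: enne
  Compare pos 0 ('e') with pos 3 ('e'): match
  Compare pos 1 ('n') with pos 2 ('n'): match
Result: palindrome

1


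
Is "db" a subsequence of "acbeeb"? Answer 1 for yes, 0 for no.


Check if "db" is a subsequence of "acbeeb"
Greedy scan:
  Position 0 ('a'): no match needed
  Position 1 ('c'): no match needed
  Position 2 ('b'): no match needed
  Position 3 ('e'): no match needed
  Position 4 ('e'): no match needed
  Position 5 ('b'): no match needed
Only matched 0/2 characters => not a subsequence

0


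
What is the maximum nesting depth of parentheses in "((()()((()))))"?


Input: "((()()((()))))"
Tracking depth:
  Position 0 '(': depth becomes 1
  Position 1 '(': depth becomes 2
  Position 2 '(': depth becomes 3
  Position 3 ')': depth becomes 2
  Position 4 '(': depth becomes 3
  Position 5 ')': depth becomes 2
  Position 6 '(': depth becomes 3
  Position 7 '(': depth becomes 4
  Position 8 '(': depth becomes 5
  Position 9 ')': depth becomes 4
  Position 10 ')': depth becomes 3
  Position 11 ')': depth becomes 2
  Position 12 ')': depth becomes 1
  Position 13 ')': depth becomes 0
Maximum depth reached: 5

5


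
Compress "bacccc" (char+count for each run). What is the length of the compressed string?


Input: bacccc
Runs:
  'b' x 1 => "b1"
  'a' x 1 => "a1"
  'c' x 4 => "c4"
Compressed: "b1a1c4"
Compressed length: 6

6


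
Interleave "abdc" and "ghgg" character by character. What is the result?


Interleaving "abdc" and "ghgg":
  Position 0: 'a' from first, 'g' from second => "ag"
  Position 1: 'b' from first, 'h' from second => "bh"
  Position 2: 'd' from first, 'g' from second => "dg"
  Position 3: 'c' from first, 'g' from second => "cg"
Result: agbhdgcg

agbhdgcg


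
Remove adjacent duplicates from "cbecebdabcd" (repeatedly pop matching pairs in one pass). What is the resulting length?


Input: cbecebdabcd
Stack-based adjacent duplicate removal:
  Read 'c': push. Stack: c
  Read 'b': push. Stack: cb
  Read 'e': push. Stack: cbe
  Read 'c': push. Stack: cbec
  Read 'e': push. Stack: cbece
  Read 'b': push. Stack: cbeceb
  Read 'd': push. Stack: cbecebd
  Read 'a': push. Stack: cbecebda
  Read 'b': push. Stack: cbecebdab
  Read 'c': push. Stack: cbecebdabc
  Read 'd': push. Stack: cbecebdabcd
Final stack: "cbecebdabcd" (length 11)

11


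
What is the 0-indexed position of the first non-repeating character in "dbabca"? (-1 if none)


Input: dbabca
Character frequencies:
  'a': 2
  'b': 2
  'c': 1
  'd': 1
Scanning left to right for freq == 1:
  Position 0 ('d'): unique! => answer = 0

0


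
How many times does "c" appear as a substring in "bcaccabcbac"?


Searching for "c" in "bcaccabcbac"
Scanning each position:
  Position 0: "b" => no
  Position 1: "c" => MATCH
  Position 2: "a" => no
  Position 3: "c" => MATCH
  Position 4: "c" => MATCH
  Position 5: "a" => no
  Position 6: "b" => no
  Position 7: "c" => MATCH
  Position 8: "b" => no
  Position 9: "a" => no
  Position 10: "c" => MATCH
Total occurrences: 5

5


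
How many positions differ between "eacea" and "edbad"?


Comparing "eacea" and "edbad" position by position:
  Position 0: 'e' vs 'e' => same
  Position 1: 'a' vs 'd' => DIFFER
  Position 2: 'c' vs 'b' => DIFFER
  Position 3: 'e' vs 'a' => DIFFER
  Position 4: 'a' vs 'd' => DIFFER
Positions that differ: 4

4


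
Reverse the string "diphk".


Input: diphk
Reading characters right to left:
  Position 4: 'k'
  Position 3: 'h'
  Position 2: 'p'
  Position 1: 'i'
  Position 0: 'd'
Reversed: khpid

khpid


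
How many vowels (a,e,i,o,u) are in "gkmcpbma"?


Input: gkmcpbma
Checking each character:
  'g' at position 0: consonant
  'k' at position 1: consonant
  'm' at position 2: consonant
  'c' at position 3: consonant
  'p' at position 4: consonant
  'b' at position 5: consonant
  'm' at position 6: consonant
  'a' at position 7: vowel (running total: 1)
Total vowels: 1

1


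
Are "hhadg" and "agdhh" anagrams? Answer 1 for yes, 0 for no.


Strings: "hhadg", "agdhh"
Sorted first:  adghh
Sorted second: adghh
Sorted forms match => anagrams

1


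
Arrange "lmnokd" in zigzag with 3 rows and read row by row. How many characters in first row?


Zigzag "lmnokd" into 3 rows:
Placing characters:
  'l' => row 0
  'm' => row 1
  'n' => row 2
  'o' => row 1
  'k' => row 0
  'd' => row 1
Rows:
  Row 0: "lk"
  Row 1: "mod"
  Row 2: "n"
First row length: 2

2


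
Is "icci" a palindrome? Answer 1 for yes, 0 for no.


Input: icci
Reversed: icci
  Compare pos 0 ('i') with pos 3 ('i'): match
  Compare pos 1 ('c') with pos 2 ('c'): match
Result: palindrome

1


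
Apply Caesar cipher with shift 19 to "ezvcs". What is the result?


Caesar cipher: shift "ezvcs" by 19
  'e' (pos 4) + 19 = pos 23 = 'x'
  'z' (pos 25) + 19 = pos 18 = 's'
  'v' (pos 21) + 19 = pos 14 = 'o'
  'c' (pos 2) + 19 = pos 21 = 'v'
  's' (pos 18) + 19 = pos 11 = 'l'
Result: xsovl

xsovl


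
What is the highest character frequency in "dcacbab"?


Input: dcacbab
Character counts:
  'a': 2
  'b': 2
  'c': 2
  'd': 1
Maximum frequency: 2

2


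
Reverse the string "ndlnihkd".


Input: ndlnihkd
Reading characters right to left:
  Position 7: 'd'
  Position 6: 'k'
  Position 5: 'h'
  Position 4: 'i'
  Position 3: 'n'
  Position 2: 'l'
  Position 1: 'd'
  Position 0: 'n'
Reversed: dkhinldn

dkhinldn


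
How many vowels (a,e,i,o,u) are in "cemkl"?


Input: cemkl
Checking each character:
  'c' at position 0: consonant
  'e' at position 1: vowel (running total: 1)
  'm' at position 2: consonant
  'k' at position 3: consonant
  'l' at position 4: consonant
Total vowels: 1

1


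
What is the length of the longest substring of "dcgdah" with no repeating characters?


Input: "dcgdah"
Sliding window (track last position of each char):
  Position 0 ('d'): window [0,0] length 1 -- new best
  Position 1 ('c'): window [0,1] length 2 -- new best
  Position 2 ('g'): window [0,2] length 3 -- new best
  Position 3 ('d'): repeat (last at 0), move window start to 1
  Position 3 ('d'): window [1,3] length 3
  Position 4 ('a'): window [1,4] length 4 -- new best
  Position 5 ('h'): window [1,5] length 5 -- new best
Longest substring with no repeats: "cgdah" with length 5

5


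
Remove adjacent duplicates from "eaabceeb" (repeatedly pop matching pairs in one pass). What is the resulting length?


Input: eaabceeb
Stack-based adjacent duplicate removal:
  Read 'e': push. Stack: e
  Read 'a': push. Stack: ea
  Read 'a': matches stack top 'a' => pop. Stack: e
  Read 'b': push. Stack: eb
  Read 'c': push. Stack: ebc
  Read 'e': push. Stack: ebce
  Read 'e': matches stack top 'e' => pop. Stack: ebc
  Read 'b': push. Stack: ebcb
Final stack: "ebcb" (length 4)

4


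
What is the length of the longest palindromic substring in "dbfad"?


Input: "dbfad"
Checking substrings for palindromes:
  No multi-char palindromic substrings found
Longest palindromic substring: "d" with length 1

1


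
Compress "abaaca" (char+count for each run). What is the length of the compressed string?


Input: abaaca
Runs:
  'a' x 1 => "a1"
  'b' x 1 => "b1"
  'a' x 2 => "a2"
  'c' x 1 => "c1"
  'a' x 1 => "a1"
Compressed: "a1b1a2c1a1"
Compressed length: 10

10


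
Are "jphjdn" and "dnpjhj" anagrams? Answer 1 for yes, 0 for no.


Strings: "jphjdn", "dnpjhj"
Sorted first:  dhjjnp
Sorted second: dhjjnp
Sorted forms match => anagrams

1


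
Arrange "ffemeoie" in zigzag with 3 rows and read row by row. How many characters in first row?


Zigzag "ffemeoie" into 3 rows:
Placing characters:
  'f' => row 0
  'f' => row 1
  'e' => row 2
  'm' => row 1
  'e' => row 0
  'o' => row 1
  'i' => row 2
  'e' => row 1
Rows:
  Row 0: "fe"
  Row 1: "fmoe"
  Row 2: "ei"
First row length: 2

2


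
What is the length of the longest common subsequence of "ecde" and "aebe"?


LCS of "ecde" and "aebe"
DP table:
           a    e    b    e
      0    0    0    0    0
  e   0    0    1    1    1
  c   0    0    1    1    1
  d   0    0    1    1    1
  e   0    0    1    1    2
LCS length = dp[4][4] = 2

2


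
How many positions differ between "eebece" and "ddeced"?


Comparing "eebece" and "ddeced" position by position:
  Position 0: 'e' vs 'd' => DIFFER
  Position 1: 'e' vs 'd' => DIFFER
  Position 2: 'b' vs 'e' => DIFFER
  Position 3: 'e' vs 'c' => DIFFER
  Position 4: 'c' vs 'e' => DIFFER
  Position 5: 'e' vs 'd' => DIFFER
Positions that differ: 6

6


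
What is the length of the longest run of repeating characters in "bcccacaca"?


Input: "bcccacaca"
Scanning for longest run:
  Position 1 ('c'): new char, reset run to 1
  Position 2 ('c'): continues run of 'c', length=2
  Position 3 ('c'): continues run of 'c', length=3
  Position 4 ('a'): new char, reset run to 1
  Position 5 ('c'): new char, reset run to 1
  Position 6 ('a'): new char, reset run to 1
  Position 7 ('c'): new char, reset run to 1
  Position 8 ('a'): new char, reset run to 1
Longest run: 'c' with length 3

3


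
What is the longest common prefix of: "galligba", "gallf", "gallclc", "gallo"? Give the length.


Words: galligba, gallf, gallclc, gallo
  Position 0: all 'g' => match
  Position 1: all 'a' => match
  Position 2: all 'l' => match
  Position 3: all 'l' => match
  Position 4: ('i', 'f', 'c', 'o') => mismatch, stop
LCP = "gall" (length 4)

4


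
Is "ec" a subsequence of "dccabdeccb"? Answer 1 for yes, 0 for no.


Check if "ec" is a subsequence of "dccabdeccb"
Greedy scan:
  Position 0 ('d'): no match needed
  Position 1 ('c'): no match needed
  Position 2 ('c'): no match needed
  Position 3 ('a'): no match needed
  Position 4 ('b'): no match needed
  Position 5 ('d'): no match needed
  Position 6 ('e'): matches sub[0] = 'e'
  Position 7 ('c'): matches sub[1] = 'c'
  Position 8 ('c'): no match needed
  Position 9 ('b'): no match needed
All 2 characters matched => is a subsequence

1


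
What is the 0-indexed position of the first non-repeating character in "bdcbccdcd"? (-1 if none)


Input: bdcbccdcd
Character frequencies:
  'b': 2
  'c': 4
  'd': 3
Scanning left to right for freq == 1:
  Position 0 ('b'): freq=2, skip
  Position 1 ('d'): freq=3, skip
  Position 2 ('c'): freq=4, skip
  Position 3 ('b'): freq=2, skip
  Position 4 ('c'): freq=4, skip
  Position 5 ('c'): freq=4, skip
  Position 6 ('d'): freq=3, skip
  Position 7 ('c'): freq=4, skip
  Position 8 ('d'): freq=3, skip
  No unique character found => answer = -1

-1


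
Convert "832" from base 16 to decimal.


Input: "832" in base 16
Positional expansion:
  Digit '8' (value 8) x 16^2 = 2048
  Digit '3' (value 3) x 16^1 = 48
  Digit '2' (value 2) x 16^0 = 2
Sum = 2098

2098


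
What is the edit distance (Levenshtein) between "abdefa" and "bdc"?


Computing edit distance: "abdefa" -> "bdc"
DP table:
           b    d    c
      0    1    2    3
  a   1    1    2    3
  b   2    1    2    3
  d   3    2    1    2
  e   4    3    2    2
  f   5    4    3    3
  a   6    5    4    4
Edit distance = dp[6][3] = 4

4


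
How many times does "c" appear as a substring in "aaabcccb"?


Searching for "c" in "aaabcccb"
Scanning each position:
  Position 0: "a" => no
  Position 1: "a" => no
  Position 2: "a" => no
  Position 3: "b" => no
  Position 4: "c" => MATCH
  Position 5: "c" => MATCH
  Position 6: "c" => MATCH
  Position 7: "b" => no
Total occurrences: 3

3


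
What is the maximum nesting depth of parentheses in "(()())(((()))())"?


Input: "(()())(((()))())"
Tracking depth:
  Position 0 '(': depth becomes 1
  Position 1 '(': depth becomes 2
  Position 2 ')': depth becomes 1
  Position 3 '(': depth becomes 2
  Position 4 ')': depth becomes 1
  Position 5 ')': depth becomes 0
  Position 6 '(': depth becomes 1
  Position 7 '(': depth becomes 2
  Position 8 '(': depth becomes 3
  Position 9 '(': depth becomes 4
  Position 10 ')': depth becomes 3
  Position 11 ')': depth becomes 2
  Position 12 ')': depth becomes 1
  Position 13 '(': depth becomes 2
  Position 14 ')': depth becomes 1
  Position 15 ')': depth becomes 0
Maximum depth reached: 4

4


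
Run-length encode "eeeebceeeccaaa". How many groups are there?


Input: eeeebceeeccaaa
Scanning for consecutive runs:
  Group 1: 'e' x 4 (positions 0-3)
  Group 2: 'b' x 1 (positions 4-4)
  Group 3: 'c' x 1 (positions 5-5)
  Group 4: 'e' x 3 (positions 6-8)
  Group 5: 'c' x 2 (positions 9-10)
  Group 6: 'a' x 3 (positions 11-13)
Total groups: 6

6


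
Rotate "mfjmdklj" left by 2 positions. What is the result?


Input: "mfjmdklj", rotate left by 2
First 2 characters: "mf"
Remaining characters: "jmdklj"
Concatenate remaining + first: "jmdklj" + "mf" = "jmdkljmf"

jmdkljmf


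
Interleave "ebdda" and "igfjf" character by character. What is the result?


Interleaving "ebdda" and "igfjf":
  Position 0: 'e' from first, 'i' from second => "ei"
  Position 1: 'b' from first, 'g' from second => "bg"
  Position 2: 'd' from first, 'f' from second => "df"
  Position 3: 'd' from first, 'j' from second => "dj"
  Position 4: 'a' from first, 'f' from second => "af"
Result: eibgdfdjaf

eibgdfdjaf


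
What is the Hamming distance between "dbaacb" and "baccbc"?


Comparing "dbaacb" and "baccbc" position by position:
  Position 0: 'd' vs 'b' => differ
  Position 1: 'b' vs 'a' => differ
  Position 2: 'a' vs 'c' => differ
  Position 3: 'a' vs 'c' => differ
  Position 4: 'c' vs 'b' => differ
  Position 5: 'b' vs 'c' => differ
Total differences (Hamming distance): 6

6


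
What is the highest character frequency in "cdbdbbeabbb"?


Input: cdbdbbeabbb
Character counts:
  'a': 1
  'b': 6
  'c': 1
  'd': 2
  'e': 1
Maximum frequency: 6

6


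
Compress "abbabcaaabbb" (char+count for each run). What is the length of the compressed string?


Input: abbabcaaabbb
Runs:
  'a' x 1 => "a1"
  'b' x 2 => "b2"
  'a' x 1 => "a1"
  'b' x 1 => "b1"
  'c' x 1 => "c1"
  'a' x 3 => "a3"
  'b' x 3 => "b3"
Compressed: "a1b2a1b1c1a3b3"
Compressed length: 14

14


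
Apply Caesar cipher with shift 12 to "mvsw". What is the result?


Caesar cipher: shift "mvsw" by 12
  'm' (pos 12) + 12 = pos 24 = 'y'
  'v' (pos 21) + 12 = pos 7 = 'h'
  's' (pos 18) + 12 = pos 4 = 'e'
  'w' (pos 22) + 12 = pos 8 = 'i'
Result: yhei

yhei


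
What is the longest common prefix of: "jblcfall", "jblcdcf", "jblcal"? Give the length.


Words: jblcfall, jblcdcf, jblcal
  Position 0: all 'j' => match
  Position 1: all 'b' => match
  Position 2: all 'l' => match
  Position 3: all 'c' => match
  Position 4: ('f', 'd', 'a') => mismatch, stop
LCP = "jblc" (length 4)

4


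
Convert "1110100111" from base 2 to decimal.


Input: "1110100111" in base 2
Positional expansion:
  Digit '1' (value 1) x 2^9 = 512
  Digit '1' (value 1) x 2^8 = 256
  Digit '1' (value 1) x 2^7 = 128
  Digit '0' (value 0) x 2^6 = 0
  Digit '1' (value 1) x 2^5 = 32
  Digit '0' (value 0) x 2^4 = 0
  Digit '0' (value 0) x 2^3 = 0
  Digit '1' (value 1) x 2^2 = 4
  Digit '1' (value 1) x 2^1 = 2
  Digit '1' (value 1) x 2^0 = 1
Sum = 935

935


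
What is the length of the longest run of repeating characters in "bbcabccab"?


Input: "bbcabccab"
Scanning for longest run:
  Position 1 ('b'): continues run of 'b', length=2
  Position 2 ('c'): new char, reset run to 1
  Position 3 ('a'): new char, reset run to 1
  Position 4 ('b'): new char, reset run to 1
  Position 5 ('c'): new char, reset run to 1
  Position 6 ('c'): continues run of 'c', length=2
  Position 7 ('a'): new char, reset run to 1
  Position 8 ('b'): new char, reset run to 1
Longest run: 'b' with length 2

2


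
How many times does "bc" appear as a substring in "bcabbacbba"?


Searching for "bc" in "bcabbacbba"
Scanning each position:
  Position 0: "bc" => MATCH
  Position 1: "ca" => no
  Position 2: "ab" => no
  Position 3: "bb" => no
  Position 4: "ba" => no
  Position 5: "ac" => no
  Position 6: "cb" => no
  Position 7: "bb" => no
  Position 8: "ba" => no
Total occurrences: 1

1


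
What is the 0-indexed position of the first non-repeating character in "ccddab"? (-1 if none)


Input: ccddab
Character frequencies:
  'a': 1
  'b': 1
  'c': 2
  'd': 2
Scanning left to right for freq == 1:
  Position 0 ('c'): freq=2, skip
  Position 1 ('c'): freq=2, skip
  Position 2 ('d'): freq=2, skip
  Position 3 ('d'): freq=2, skip
  Position 4 ('a'): unique! => answer = 4

4


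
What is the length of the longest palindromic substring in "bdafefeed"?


Input: "bdafefeed"
Checking substrings for palindromes:
  [3:6] "fef" (len 3) => palindrome
  [4:7] "efe" (len 3) => palindrome
  [6:8] "ee" (len 2) => palindrome
Longest palindromic substring: "fef" with length 3

3


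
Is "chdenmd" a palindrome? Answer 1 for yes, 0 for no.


Input: chdenmd
Reversed: dmnedhc
  Compare pos 0 ('c') with pos 6 ('d'): MISMATCH
  Compare pos 1 ('h') with pos 5 ('m'): MISMATCH
  Compare pos 2 ('d') with pos 4 ('n'): MISMATCH
Result: not a palindrome

0


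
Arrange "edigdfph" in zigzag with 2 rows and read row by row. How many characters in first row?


Zigzag "edigdfph" into 2 rows:
Placing characters:
  'e' => row 0
  'd' => row 1
  'i' => row 0
  'g' => row 1
  'd' => row 0
  'f' => row 1
  'p' => row 0
  'h' => row 1
Rows:
  Row 0: "eidp"
  Row 1: "dgfh"
First row length: 4

4


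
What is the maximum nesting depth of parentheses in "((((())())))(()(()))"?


Input: "((((())())))(()(()))"
Tracking depth:
  Position 0 '(': depth becomes 1
  Position 1 '(': depth becomes 2
  Position 2 '(': depth becomes 3
  Position 3 '(': depth becomes 4
  Position 4 '(': depth becomes 5
  Position 5 ')': depth becomes 4
  Position 6 ')': depth becomes 3
  Position 7 '(': depth becomes 4
  Position 8 ')': depth becomes 3
  Position 9 ')': depth becomes 2
  Position 10 ')': depth becomes 1
  Position 11 ')': depth becomes 0
  Position 12 '(': depth becomes 1
  Position 13 '(': depth becomes 2
  Position 14 ')': depth becomes 1
  Position 15 '(': depth becomes 2
  Position 16 '(': depth becomes 3
  Position 17 ')': depth becomes 2
  Position 18 ')': depth becomes 1
  Position 19 ')': depth becomes 0
Maximum depth reached: 5

5


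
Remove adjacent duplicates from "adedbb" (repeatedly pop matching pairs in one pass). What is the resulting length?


Input: adedbb
Stack-based adjacent duplicate removal:
  Read 'a': push. Stack: a
  Read 'd': push. Stack: ad
  Read 'e': push. Stack: ade
  Read 'd': push. Stack: aded
  Read 'b': push. Stack: adedb
  Read 'b': matches stack top 'b' => pop. Stack: aded
Final stack: "aded" (length 4)

4


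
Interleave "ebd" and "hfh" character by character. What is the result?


Interleaving "ebd" and "hfh":
  Position 0: 'e' from first, 'h' from second => "eh"
  Position 1: 'b' from first, 'f' from second => "bf"
  Position 2: 'd' from first, 'h' from second => "dh"
Result: ehbfdh

ehbfdh


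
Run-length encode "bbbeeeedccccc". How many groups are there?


Input: bbbeeeedccccc
Scanning for consecutive runs:
  Group 1: 'b' x 3 (positions 0-2)
  Group 2: 'e' x 4 (positions 3-6)
  Group 3: 'd' x 1 (positions 7-7)
  Group 4: 'c' x 5 (positions 8-12)
Total groups: 4

4


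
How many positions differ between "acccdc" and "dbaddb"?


Comparing "acccdc" and "dbaddb" position by position:
  Position 0: 'a' vs 'd' => DIFFER
  Position 1: 'c' vs 'b' => DIFFER
  Position 2: 'c' vs 'a' => DIFFER
  Position 3: 'c' vs 'd' => DIFFER
  Position 4: 'd' vs 'd' => same
  Position 5: 'c' vs 'b' => DIFFER
Positions that differ: 5

5


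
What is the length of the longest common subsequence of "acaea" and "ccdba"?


LCS of "acaea" and "ccdba"
DP table:
           c    c    d    b    a
      0    0    0    0    0    0
  a   0    0    0    0    0    1
  c   0    1    1    1    1    1
  a   0    1    1    1    1    2
  e   0    1    1    1    1    2
  a   0    1    1    1    1    2
LCS length = dp[5][5] = 2

2


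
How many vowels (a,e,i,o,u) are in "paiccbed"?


Input: paiccbed
Checking each character:
  'p' at position 0: consonant
  'a' at position 1: vowel (running total: 1)
  'i' at position 2: vowel (running total: 2)
  'c' at position 3: consonant
  'c' at position 4: consonant
  'b' at position 5: consonant
  'e' at position 6: vowel (running total: 3)
  'd' at position 7: consonant
Total vowels: 3

3


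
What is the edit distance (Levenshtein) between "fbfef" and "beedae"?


Computing edit distance: "fbfef" -> "beedae"
DP table:
           b    e    e    d    a    e
      0    1    2    3    4    5    6
  f   1    1    2    3    4    5    6
  b   2    1    2    3    4    5    6
  f   3    2    2    3    4    5    6
  e   4    3    2    2    3    4    5
  f   5    4    3    3    3    4    5
Edit distance = dp[5][6] = 5

5


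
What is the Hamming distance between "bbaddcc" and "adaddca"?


Comparing "bbaddcc" and "adaddca" position by position:
  Position 0: 'b' vs 'a' => differ
  Position 1: 'b' vs 'd' => differ
  Position 2: 'a' vs 'a' => same
  Position 3: 'd' vs 'd' => same
  Position 4: 'd' vs 'd' => same
  Position 5: 'c' vs 'c' => same
  Position 6: 'c' vs 'a' => differ
Total differences (Hamming distance): 3

3


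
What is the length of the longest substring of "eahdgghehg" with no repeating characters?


Input: "eahdgghehg"
Sliding window (track last position of each char):
  Position 0 ('e'): window [0,0] length 1 -- new best
  Position 1 ('a'): window [0,1] length 2 -- new best
  Position 2 ('h'): window [0,2] length 3 -- new best
  Position 3 ('d'): window [0,3] length 4 -- new best
  Position 4 ('g'): window [0,4] length 5 -- new best
  Position 5 ('g'): repeat (last at 4), move window start to 5
  Position 5 ('g'): window [5,5] length 1
  Position 6 ('h'): window [5,6] length 2
  Position 7 ('e'): window [5,7] length 3
  Position 8 ('h'): repeat (last at 6), move window start to 7
  Position 8 ('h'): window [7,8] length 2
  Position 9 ('g'): window [7,9] length 3
Longest substring with no repeats: "eahdg" with length 5

5


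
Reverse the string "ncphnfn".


Input: ncphnfn
Reading characters right to left:
  Position 6: 'n'
  Position 5: 'f'
  Position 4: 'n'
  Position 3: 'h'
  Position 2: 'p'
  Position 1: 'c'
  Position 0: 'n'
Reversed: nfnhpcn

nfnhpcn


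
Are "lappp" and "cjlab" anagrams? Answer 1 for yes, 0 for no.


Strings: "lappp", "cjlab"
Sorted first:  alppp
Sorted second: abcjl
Differ at position 1: 'l' vs 'b' => not anagrams

0


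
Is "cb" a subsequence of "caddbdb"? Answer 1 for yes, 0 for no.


Check if "cb" is a subsequence of "caddbdb"
Greedy scan:
  Position 0 ('c'): matches sub[0] = 'c'
  Position 1 ('a'): no match needed
  Position 2 ('d'): no match needed
  Position 3 ('d'): no match needed
  Position 4 ('b'): matches sub[1] = 'b'
  Position 5 ('d'): no match needed
  Position 6 ('b'): no match needed
All 2 characters matched => is a subsequence

1


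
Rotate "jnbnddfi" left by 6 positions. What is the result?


Input: "jnbnddfi", rotate left by 6
First 6 characters: "jnbndd"
Remaining characters: "fi"
Concatenate remaining + first: "fi" + "jnbndd" = "fijnbndd"

fijnbndd


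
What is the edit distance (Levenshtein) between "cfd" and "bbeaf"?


Computing edit distance: "cfd" -> "bbeaf"
DP table:
           b    b    e    a    f
      0    1    2    3    4    5
  c   1    1    2    3    4    5
  f   2    2    2    3    4    4
  d   3    3    3    3    4    5
Edit distance = dp[3][5] = 5

5


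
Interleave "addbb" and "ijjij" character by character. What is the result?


Interleaving "addbb" and "ijjij":
  Position 0: 'a' from first, 'i' from second => "ai"
  Position 1: 'd' from first, 'j' from second => "dj"
  Position 2: 'd' from first, 'j' from second => "dj"
  Position 3: 'b' from first, 'i' from second => "bi"
  Position 4: 'b' from first, 'j' from second => "bj"
Result: aidjdjbibj

aidjdjbibj


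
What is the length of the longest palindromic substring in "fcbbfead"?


Input: "fcbbfead"
Checking substrings for palindromes:
  [2:4] "bb" (len 2) => palindrome
Longest palindromic substring: "bb" with length 2

2


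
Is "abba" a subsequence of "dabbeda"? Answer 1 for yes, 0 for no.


Check if "abba" is a subsequence of "dabbeda"
Greedy scan:
  Position 0 ('d'): no match needed
  Position 1 ('a'): matches sub[0] = 'a'
  Position 2 ('b'): matches sub[1] = 'b'
  Position 3 ('b'): matches sub[2] = 'b'
  Position 4 ('e'): no match needed
  Position 5 ('d'): no match needed
  Position 6 ('a'): matches sub[3] = 'a'
All 4 characters matched => is a subsequence

1


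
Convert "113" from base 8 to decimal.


Input: "113" in base 8
Positional expansion:
  Digit '1' (value 1) x 8^2 = 64
  Digit '1' (value 1) x 8^1 = 8
  Digit '3' (value 3) x 8^0 = 3
Sum = 75

75


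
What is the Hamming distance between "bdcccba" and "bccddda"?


Comparing "bdcccba" and "bccddda" position by position:
  Position 0: 'b' vs 'b' => same
  Position 1: 'd' vs 'c' => differ
  Position 2: 'c' vs 'c' => same
  Position 3: 'c' vs 'd' => differ
  Position 4: 'c' vs 'd' => differ
  Position 5: 'b' vs 'd' => differ
  Position 6: 'a' vs 'a' => same
Total differences (Hamming distance): 4

4


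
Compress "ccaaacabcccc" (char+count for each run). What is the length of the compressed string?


Input: ccaaacabcccc
Runs:
  'c' x 2 => "c2"
  'a' x 3 => "a3"
  'c' x 1 => "c1"
  'a' x 1 => "a1"
  'b' x 1 => "b1"
  'c' x 4 => "c4"
Compressed: "c2a3c1a1b1c4"
Compressed length: 12

12
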